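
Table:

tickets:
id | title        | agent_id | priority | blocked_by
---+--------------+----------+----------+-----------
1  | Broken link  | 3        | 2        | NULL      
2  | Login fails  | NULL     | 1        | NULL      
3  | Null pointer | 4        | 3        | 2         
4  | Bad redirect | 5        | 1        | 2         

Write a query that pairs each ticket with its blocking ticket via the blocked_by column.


This is a self-join: tickets is joined to a second copy of itself, matching each row's blocked_by to another row's id. Use LEFT JOIN so rows with blocked_by=NULL are kept.
  - ticket 1 (Broken link): blocked_by=NULL -> NULL
  - ticket 2 (Login fails): blocked_by=NULL -> NULL
  - ticket 3 (Null pointer): blocked_by=2 -> Login fails
  - ticket 4 (Bad redirect): blocked_by=2 -> Login fails

SQL:
SELECT a.title AS item, b.title AS blocked_by
FROM tickets a
LEFT JOIN tickets b ON a.blocked_by = b.id

Result:
item         | blocked_by 
-------------+------------
Broken link  | NULL       
Login fails  | NULL       
Null pointer | Login fails
Bad redirect | Login fails


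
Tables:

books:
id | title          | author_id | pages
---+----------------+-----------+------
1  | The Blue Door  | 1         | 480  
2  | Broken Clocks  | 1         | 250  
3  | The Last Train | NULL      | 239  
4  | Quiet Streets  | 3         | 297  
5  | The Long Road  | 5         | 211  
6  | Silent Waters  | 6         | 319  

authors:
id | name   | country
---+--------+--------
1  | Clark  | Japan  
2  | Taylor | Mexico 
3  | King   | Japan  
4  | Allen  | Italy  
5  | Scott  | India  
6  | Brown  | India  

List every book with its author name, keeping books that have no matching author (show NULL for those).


LEFT JOIN keeps every row from books (the left table); where author_id has no match in authors, the author columns become NULL. Walk through each book:
  - book 1 (The Blue Door): author_id=1 -> matches Clark
  - book 2 (Broken Clocks): author_id=1 -> matches Clark
  - book 3 (The Last Train): author_id=NULL, no match -> kept with NULL
  - book 4 (Quiet Streets): author_id=3 -> matches King
  - book 5 (The Long Road): author_id=5 -> matches Scott
  - book 6 (Silent Waters): author_id=6 -> matches Brown
All 6 rows appear; 1 has NULL author.

SQL:
SELECT a.title, b.name AS author
FROM books a
LEFT JOIN authors b ON a.author_id = b.id

Result:
title          | author
---------------+-------
The Blue Door  | Clark 
Broken Clocks  | Clark 
The Last Train | NULL  
Quiet Streets  | King  
The Long Road  | Scott 
Silent Waters  | Brown 


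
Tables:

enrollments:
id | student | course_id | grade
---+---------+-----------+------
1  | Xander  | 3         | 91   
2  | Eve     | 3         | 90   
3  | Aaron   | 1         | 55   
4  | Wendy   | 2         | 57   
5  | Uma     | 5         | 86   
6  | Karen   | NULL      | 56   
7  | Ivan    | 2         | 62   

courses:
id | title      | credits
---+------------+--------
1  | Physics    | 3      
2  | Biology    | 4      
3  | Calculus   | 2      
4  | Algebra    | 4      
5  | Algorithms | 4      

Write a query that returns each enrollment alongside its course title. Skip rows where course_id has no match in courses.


INNER JOIN keeps only enrollments rows whose course_id matches an id in courses. Walk through each enrollment:
  - enrollment 1 (Xander): course_id=3 -> matches Calculus
  - enrollment 2 (Eve): course_id=3 -> matches Calculus
  - enrollment 3 (Aaron): course_id=1 -> matches Physics
  - enrollment 4 (Wendy): course_id=2 -> matches Biology
  - enrollment 5 (Uma): course_id=5 -> matches Algorithms
  - enrollment 6 (Karen): course_id=NULL, no match -> dropped
  - enrollment 7 (Ivan): course_id=2 -> matches Biology
So 1 of 7 rows is dropped.

SQL:
SELECT a.student, b.title AS course
FROM enrollments a
INNER JOIN courses b ON a.course_id = b.id

Result:
student | course    
--------+-----------
Xander  | Calculus  
Eve     | Calculus  
Aaron   | Physics   
Wendy   | Biology   
Uma     | Algorithms
Ivan    | Biology   


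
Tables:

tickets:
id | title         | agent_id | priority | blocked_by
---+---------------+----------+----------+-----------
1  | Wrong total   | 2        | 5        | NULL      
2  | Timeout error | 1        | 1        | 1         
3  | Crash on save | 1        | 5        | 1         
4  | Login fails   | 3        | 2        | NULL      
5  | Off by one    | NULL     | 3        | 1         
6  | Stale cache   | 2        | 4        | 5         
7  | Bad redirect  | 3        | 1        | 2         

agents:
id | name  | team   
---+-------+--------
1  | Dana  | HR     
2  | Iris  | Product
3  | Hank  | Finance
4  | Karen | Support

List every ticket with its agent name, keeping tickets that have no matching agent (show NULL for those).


LEFT JOIN keeps every row from tickets (the left table); where agent_id has no match in agents, the agent columns become NULL. Walk through each ticket:
  - ticket 1 (Wrong total): agent_id=2 -> matches Iris
  - ticket 2 (Timeout error): agent_id=1 -> matches Dana
  - ticket 3 (Crash on save): agent_id=1 -> matches Dana
  - ticket 4 (Login fails): agent_id=3 -> matches Hank
  - ticket 5 (Off by one): agent_id=NULL, no match -> kept with NULL
  - ticket 6 (Stale cache): agent_id=2 -> matches Iris
  - ticket 7 (Bad redirect): agent_id=3 -> matches Hank
All 7 rows appear; 1 has NULL agent.

SQL:
SELECT a.title, b.name AS agent
FROM tickets a
LEFT JOIN agents b ON a.agent_id = b.id

Result:
title         | agent
--------------+------
Wrong total   | Iris 
Timeout error | Dana 
Crash on save | Dana 
Login fails   | Hank 
Off by one    | NULL 
Stale cache   | Iris 
Bad redirect  | Hank 


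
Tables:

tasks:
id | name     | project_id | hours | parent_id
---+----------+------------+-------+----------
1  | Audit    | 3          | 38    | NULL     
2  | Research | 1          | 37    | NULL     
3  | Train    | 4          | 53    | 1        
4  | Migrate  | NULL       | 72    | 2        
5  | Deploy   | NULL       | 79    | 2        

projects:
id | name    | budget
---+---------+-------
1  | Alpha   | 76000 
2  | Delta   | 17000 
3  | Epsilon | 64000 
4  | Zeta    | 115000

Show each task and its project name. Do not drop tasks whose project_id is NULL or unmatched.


LEFT JOIN keeps every row from tasks (the left table); where project_id has no match in projects, the project columns become NULL. Walk through each task:
  - task 1 (Audit): project_id=3 -> matches Epsilon
  - task 2 (Research): project_id=1 -> matches Alpha
  - task 3 (Train): project_id=4 -> matches Zeta
  - task 4 (Migrate): project_id=NULL, no match -> kept with NULL
  - task 5 (Deploy): project_id=NULL, no match -> kept with NULL
All 5 rows appear; 2 have NULL project.

SQL:
SELECT a.name, b.name AS project
FROM tasks a
LEFT JOIN projects b ON a.project_id = b.id

Result:
name     | project
---------+--------
Audit    | Epsilon
Research | Alpha  
Train    | Zeta   
Migrate  | NULL   
Deploy   | NULL   


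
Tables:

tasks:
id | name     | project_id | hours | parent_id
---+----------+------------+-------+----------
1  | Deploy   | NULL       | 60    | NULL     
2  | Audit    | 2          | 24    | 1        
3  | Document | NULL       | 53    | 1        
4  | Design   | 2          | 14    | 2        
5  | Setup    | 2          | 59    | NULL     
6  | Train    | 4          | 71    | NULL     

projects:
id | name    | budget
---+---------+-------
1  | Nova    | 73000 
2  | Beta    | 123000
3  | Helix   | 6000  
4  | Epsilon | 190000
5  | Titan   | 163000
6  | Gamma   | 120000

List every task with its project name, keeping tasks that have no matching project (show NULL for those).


LEFT JOIN keeps every row from tasks (the left table); where project_id has no match in projects, the project columns become NULL. Walk through each task:
  - task 1 (Deploy): project_id=NULL, no match -> kept with NULL
  - task 2 (Audit): project_id=2 -> matches Beta
  - task 3 (Document): project_id=NULL, no match -> kept with NULL
  - task 4 (Design): project_id=2 -> matches Beta
  - task 5 (Setup): project_id=2 -> matches Beta
  - task 6 (Train): project_id=4 -> matches Epsilon
All 6 rows appear; 2 have NULL project.

SQL:
SELECT a.name, b.name AS project
FROM tasks a
LEFT JOIN projects b ON a.project_id = b.id

Result:
name     | project
---------+--------
Deploy   | NULL   
Audit    | Beta   
Document | NULL   
Design   | Beta   
Setup    | Beta   
Train    | Epsilon


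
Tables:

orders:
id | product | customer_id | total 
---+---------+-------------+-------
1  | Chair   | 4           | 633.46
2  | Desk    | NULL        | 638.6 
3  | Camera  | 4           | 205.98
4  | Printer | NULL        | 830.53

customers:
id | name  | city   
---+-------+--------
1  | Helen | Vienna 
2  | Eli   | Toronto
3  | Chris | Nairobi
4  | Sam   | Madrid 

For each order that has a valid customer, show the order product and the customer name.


INNER JOIN keeps only orders rows whose customer_id matches an id in customers. Walk through each order:
  - order 1 (Chair): customer_id=4 -> matches Sam
  - order 2 (Desk): customer_id=NULL, no match -> dropped
  - order 3 (Camera): customer_id=4 -> matches Sam
  - order 4 (Printer): customer_id=NULL, no match -> dropped
So 2 of 4 rows are dropped.

SQL:
SELECT a.product, b.name AS customer
FROM orders a
INNER JOIN customers b ON a.customer_id = b.id

Result:
product | customer
--------+---------
Chair   | Sam     
Camera  | Sam     


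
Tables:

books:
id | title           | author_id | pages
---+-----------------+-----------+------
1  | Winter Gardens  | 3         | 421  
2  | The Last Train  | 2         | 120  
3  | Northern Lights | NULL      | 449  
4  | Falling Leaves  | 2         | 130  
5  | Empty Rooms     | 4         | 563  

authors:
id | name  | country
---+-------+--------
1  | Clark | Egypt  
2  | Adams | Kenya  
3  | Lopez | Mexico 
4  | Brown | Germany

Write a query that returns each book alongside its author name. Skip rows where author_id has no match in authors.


INNER JOIN keeps only books rows whose author_id matches an id in authors. Walk through each book:
  - book 1 (Winter Gardens): author_id=3 -> matches Lopez
  - book 2 (The Last Train): author_id=2 -> matches Adams
  - book 3 (Northern Lights): author_id=NULL, no match -> dropped
  - book 4 (Falling Leaves): author_id=2 -> matches Adams
  - book 5 (Empty Rooms): author_id=4 -> matches Brown
So 1 of 5 rows is dropped.

SQL:
SELECT a.title, b.name AS author
FROM books a
INNER JOIN authors b ON a.author_id = b.id

Result:
title          | author
---------------+-------
Winter Gardens | Lopez 
The Last Train | Adams 
Falling Leaves | Adams 
Empty Rooms    | Brown 


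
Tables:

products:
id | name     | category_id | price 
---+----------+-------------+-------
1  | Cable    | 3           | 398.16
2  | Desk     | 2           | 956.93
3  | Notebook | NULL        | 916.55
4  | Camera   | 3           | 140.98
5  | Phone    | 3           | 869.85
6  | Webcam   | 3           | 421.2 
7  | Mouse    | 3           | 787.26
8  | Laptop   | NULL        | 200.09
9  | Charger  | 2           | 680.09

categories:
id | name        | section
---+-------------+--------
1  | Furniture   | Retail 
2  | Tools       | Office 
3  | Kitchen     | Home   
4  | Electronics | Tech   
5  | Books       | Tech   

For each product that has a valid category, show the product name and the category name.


INNER JOIN keeps only products rows whose category_id matches an id in categories. Walk through each product:
  - product 1 (Cable): category_id=3 -> matches Kitchen
  - product 2 (Desk): category_id=2 -> matches Tools
  - product 3 (Notebook): category_id=NULL, no match -> dropped
  - product 4 (Camera): category_id=3 -> matches Kitchen
  - product 5 (Phone): category_id=3 -> matches Kitchen
  - product 6 (Webcam): category_id=3 -> matches Kitchen
  - product 7 (Mouse): category_id=3 -> matches Kitchen
  - product 8 (Laptop): category_id=NULL, no match -> dropped
  - product 9 (Charger): category_id=2 -> matches Tools
So 2 of 9 rows are dropped.

SQL:
SELECT a.name, b.name AS category
FROM products a
INNER JOIN categories b ON a.category_id = b.id

Result:
name    | category
--------+---------
Cable   | Kitchen 
Desk    | Tools   
Camera  | Kitchen 
Phone   | Kitchen 
Webcam  | Kitchen 
Mouse   | Kitchen 
Charger | Tools   


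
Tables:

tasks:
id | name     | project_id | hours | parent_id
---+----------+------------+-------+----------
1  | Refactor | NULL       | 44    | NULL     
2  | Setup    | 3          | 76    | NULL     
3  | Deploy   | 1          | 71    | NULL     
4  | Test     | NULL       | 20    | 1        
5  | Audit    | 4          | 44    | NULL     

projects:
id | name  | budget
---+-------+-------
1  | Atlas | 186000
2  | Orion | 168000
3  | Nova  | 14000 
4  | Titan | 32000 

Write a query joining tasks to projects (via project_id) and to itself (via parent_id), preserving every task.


Two LEFT JOINs from the same base table tasks: one to projects via project_id, one to tasks itself via parent_id. Both are LEFT so every task is preserved.
Match against projects:
  - task 1 (Refactor): project_id=NULL, no match -> kept with NULL
  - task 2 (Setup): project_id=3 -> matches Nova
  - task 3 (Deploy): project_id=1 -> matches Atlas
  - task 4 (Test): project_id=NULL, no match -> kept with NULL
  - task 5 (Audit): project_id=4 -> matches Titan
Match against tasks (self):
  - task 1 (Refactor): parent_id=NULL -> NULL
  - task 2 (Setup): parent_id=NULL -> NULL
  - task 3 (Deploy): parent_id=NULL -> NULL
  - task 4 (Test): parent_id=1 -> Refactor
  - task 5 (Audit): parent_id=NULL -> NULL

SQL:
SELECT a.name, b.name AS project, c.name AS parent
FROM tasks a
LEFT JOIN projects b ON a.project_id = b.id
LEFT JOIN tasks c ON a.parent_id = c.id

Result:
name     | project | parent  
---------+---------+---------
Refactor | NULL    | NULL    
Setup    | Nova    | NULL    
Deploy   | Atlas   | NULL    
Test     | NULL    | Refactor
Audit    | Titan   | NULL    


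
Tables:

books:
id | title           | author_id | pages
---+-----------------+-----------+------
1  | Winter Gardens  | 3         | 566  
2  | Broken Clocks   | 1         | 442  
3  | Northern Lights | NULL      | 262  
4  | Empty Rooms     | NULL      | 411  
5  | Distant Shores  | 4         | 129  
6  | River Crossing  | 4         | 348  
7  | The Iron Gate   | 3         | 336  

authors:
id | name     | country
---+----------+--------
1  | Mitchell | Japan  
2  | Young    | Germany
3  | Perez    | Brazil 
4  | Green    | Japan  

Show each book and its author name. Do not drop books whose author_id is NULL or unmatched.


LEFT JOIN keeps every row from books (the left table); where author_id has no match in authors, the author columns become NULL. Walk through each book:
  - book 1 (Winter Gardens): author_id=3 -> matches Perez
  - book 2 (Broken Clocks): author_id=1 -> matches Mitchell
  - book 3 (Northern Lights): author_id=NULL, no match -> kept with NULL
  - book 4 (Empty Rooms): author_id=NULL, no match -> kept with NULL
  - book 5 (Distant Shores): author_id=4 -> matches Green
  - book 6 (River Crossing): author_id=4 -> matches Green
  - book 7 (The Iron Gate): author_id=3 -> matches Perez
All 7 rows appear; 2 have NULL author.

SQL:
SELECT a.title, b.name AS author
FROM books a
LEFT JOIN authors b ON a.author_id = b.id

Result:
title           | author  
----------------+---------
Winter Gardens  | Perez   
Broken Clocks   | Mitchell
Northern Lights | NULL    
Empty Rooms     | NULL    
Distant Shores  | Green   
River Crossing  | Green   
The Iron Gate   | Perez   


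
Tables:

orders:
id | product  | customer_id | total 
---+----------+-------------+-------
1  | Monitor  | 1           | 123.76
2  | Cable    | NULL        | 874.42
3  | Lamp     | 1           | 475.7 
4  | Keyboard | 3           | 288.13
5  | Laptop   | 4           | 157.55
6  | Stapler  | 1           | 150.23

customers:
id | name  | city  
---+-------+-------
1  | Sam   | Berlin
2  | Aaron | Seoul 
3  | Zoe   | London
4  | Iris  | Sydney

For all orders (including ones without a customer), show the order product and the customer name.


LEFT JOIN keeps every row from orders (the left table); where customer_id has no match in customers, the customer columns become NULL. Walk through each order:
  - order 1 (Monitor): customer_id=1 -> matches Sam
  - order 2 (Cable): customer_id=NULL, no match -> kept with NULL
  - order 3 (Lamp): customer_id=1 -> matches Sam
  - order 4 (Keyboard): customer_id=3 -> matches Zoe
  - order 5 (Laptop): customer_id=4 -> matches Iris
  - order 6 (Stapler): customer_id=1 -> matches Sam
All 6 rows appear; 1 has NULL customer.

SQL:
SELECT a.product, b.name AS customer
FROM orders a
LEFT JOIN customers b ON a.customer_id = b.id

Result:
product  | customer
---------+---------
Monitor  | Sam     
Cable    | NULL    
Lamp     | Sam     
Keyboard | Zoe     
Laptop   | Iris    
Stapler  | Sam     


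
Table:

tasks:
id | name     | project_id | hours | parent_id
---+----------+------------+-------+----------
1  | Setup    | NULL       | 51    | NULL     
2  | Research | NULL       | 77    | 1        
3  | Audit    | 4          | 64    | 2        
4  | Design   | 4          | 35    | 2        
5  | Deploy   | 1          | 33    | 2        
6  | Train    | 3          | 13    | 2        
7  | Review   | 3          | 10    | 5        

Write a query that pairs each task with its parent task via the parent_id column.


This is a self-join: tasks is joined to a second copy of itself, matching each row's parent_id to another row's id. Use LEFT JOIN so rows with parent_id=NULL are kept.
  - task 1 (Setup): parent_id=NULL -> NULL
  - task 2 (Research): parent_id=1 -> Setup
  - task 3 (Audit): parent_id=2 -> Research
  - task 4 (Design): parent_id=2 -> Research
  - task 5 (Deploy): parent_id=2 -> Research
  - task 6 (Train): parent_id=2 -> Research
  - task 7 (Review): parent_id=5 -> Deploy

SQL:
SELECT a.name AS item, b.name AS parent
FROM tasks a
LEFT JOIN tasks b ON a.parent_id = b.id

Result:
item     | parent  
---------+---------
Setup    | NULL    
Research | Setup   
Audit    | Research
Design   | Research
Deploy   | Research
Train    | Research
Review   | Deploy  


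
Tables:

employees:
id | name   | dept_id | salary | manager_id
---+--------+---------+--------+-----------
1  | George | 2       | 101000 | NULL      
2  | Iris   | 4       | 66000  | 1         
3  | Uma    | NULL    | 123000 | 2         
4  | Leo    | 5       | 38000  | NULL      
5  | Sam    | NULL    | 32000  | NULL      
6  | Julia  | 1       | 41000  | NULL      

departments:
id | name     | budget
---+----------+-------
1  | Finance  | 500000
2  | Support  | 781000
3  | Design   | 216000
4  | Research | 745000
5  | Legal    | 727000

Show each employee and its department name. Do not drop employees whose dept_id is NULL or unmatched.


LEFT JOIN keeps every row from employees (the left table); where dept_id has no match in departments, the department columns become NULL. Walk through each employee:
  - employee 1 (George): dept_id=2 -> matches Support
  - employee 2 (Iris): dept_id=4 -> matches Research
  - employee 3 (Uma): dept_id=NULL, no match -> kept with NULL
  - employee 4 (Leo): dept_id=5 -> matches Legal
  - employee 5 (Sam): dept_id=NULL, no match -> kept with NULL
  - employee 6 (Julia): dept_id=1 -> matches Finance
All 6 rows appear; 2 have NULL department.

SQL:
SELECT a.name, b.name AS department
FROM employees a
LEFT JOIN departments b ON a.dept_id = b.id

Result:
name   | department
-------+-----------
George | Support   
Iris   | Research  
Uma    | NULL      
Leo    | Legal     
Sam    | NULL      
Julia  | Finance   


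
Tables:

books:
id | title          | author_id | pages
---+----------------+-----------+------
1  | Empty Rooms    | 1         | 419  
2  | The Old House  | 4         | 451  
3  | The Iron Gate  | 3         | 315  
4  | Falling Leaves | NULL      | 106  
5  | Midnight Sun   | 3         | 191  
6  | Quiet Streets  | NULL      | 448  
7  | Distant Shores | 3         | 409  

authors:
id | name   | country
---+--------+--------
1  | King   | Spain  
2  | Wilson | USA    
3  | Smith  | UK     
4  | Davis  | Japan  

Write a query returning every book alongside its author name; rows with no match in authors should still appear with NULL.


LEFT JOIN keeps every row from books (the left table); where author_id has no match in authors, the author columns become NULL. Walk through each book:
  - book 1 (Empty Rooms): author_id=1 -> matches King
  - book 2 (The Old House): author_id=4 -> matches Davis
  - book 3 (The Iron Gate): author_id=3 -> matches Smith
  - book 4 (Falling Leaves): author_id=NULL, no match -> kept with NULL
  - book 5 (Midnight Sun): author_id=3 -> matches Smith
  - book 6 (Quiet Streets): author_id=NULL, no match -> kept with NULL
  - book 7 (Distant Shores): author_id=3 -> matches Smith
All 7 rows appear; 2 have NULL author.

SQL:
SELECT a.title, b.name AS author
FROM books a
LEFT JOIN authors b ON a.author_id = b.id

Result:
title          | author
---------------+-------
Empty Rooms    | King  
The Old House  | Davis 
The Iron Gate  | Smith 
Falling Leaves | NULL  
Midnight Sun   | Smith 
Quiet Streets  | NULL  
Distant Shores | Smith 


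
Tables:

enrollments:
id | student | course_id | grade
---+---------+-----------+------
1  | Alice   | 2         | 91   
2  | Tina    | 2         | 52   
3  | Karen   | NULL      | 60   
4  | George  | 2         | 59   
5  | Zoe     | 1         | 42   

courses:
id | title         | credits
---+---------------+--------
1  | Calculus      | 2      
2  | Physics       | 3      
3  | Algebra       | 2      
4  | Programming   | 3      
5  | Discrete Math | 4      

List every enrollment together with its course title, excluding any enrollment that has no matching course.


INNER JOIN keeps only enrollments rows whose course_id matches an id in courses. Walk through each enrollment:
  - enrollment 1 (Alice): course_id=2 -> matches Physics
  - enrollment 2 (Tina): course_id=2 -> matches Physics
  - enrollment 3 (Karen): course_id=NULL, no match -> dropped
  - enrollment 4 (George): course_id=2 -> matches Physics
  - enrollment 5 (Zoe): course_id=1 -> matches Calculus
So 1 of 5 rows is dropped.

SQL:
SELECT a.student, b.title AS course
FROM enrollments a
INNER JOIN courses b ON a.course_id = b.id

Result:
student | course  
--------+---------
Alice   | Physics 
Tina    | Physics 
George  | Physics 
Zoe     | Calculus


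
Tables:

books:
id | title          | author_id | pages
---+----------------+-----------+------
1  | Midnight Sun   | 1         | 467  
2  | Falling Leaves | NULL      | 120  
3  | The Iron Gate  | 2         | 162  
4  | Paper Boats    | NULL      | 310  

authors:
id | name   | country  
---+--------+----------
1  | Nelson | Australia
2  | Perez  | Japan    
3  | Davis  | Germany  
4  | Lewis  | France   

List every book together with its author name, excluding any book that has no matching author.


INNER JOIN keeps only books rows whose author_id matches an id in authors. Walk through each book:
  - book 1 (Midnight Sun): author_id=1 -> matches Nelson
  - book 2 (Falling Leaves): author_id=NULL, no match -> dropped
  - book 3 (The Iron Gate): author_id=2 -> matches Perez
  - book 4 (Paper Boats): author_id=NULL, no match -> dropped
So 2 of 4 rows are dropped.

SQL:
SELECT a.title, b.name AS author
FROM books a
INNER JOIN authors b ON a.author_id = b.id

Result:
title         | author
--------------+-------
Midnight Sun  | Nelson
The Iron Gate | Perez 


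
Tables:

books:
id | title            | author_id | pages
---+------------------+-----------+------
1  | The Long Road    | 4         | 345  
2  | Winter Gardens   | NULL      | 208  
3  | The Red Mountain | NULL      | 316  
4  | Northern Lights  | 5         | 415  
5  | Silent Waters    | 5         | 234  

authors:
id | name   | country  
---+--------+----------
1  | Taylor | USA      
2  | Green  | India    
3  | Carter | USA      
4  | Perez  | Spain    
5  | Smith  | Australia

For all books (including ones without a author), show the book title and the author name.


LEFT JOIN keeps every row from books (the left table); where author_id has no match in authors, the author columns become NULL. Walk through each book:
  - book 1 (The Long Road): author_id=4 -> matches Perez
  - book 2 (Winter Gardens): author_id=NULL, no match -> kept with NULL
  - book 3 (The Red Mountain): author_id=NULL, no match -> kept with NULL
  - book 4 (Northern Lights): author_id=5 -> matches Smith
  - book 5 (Silent Waters): author_id=5 -> matches Smith
All 5 rows appear; 2 have NULL author.

SQL:
SELECT a.title, b.name AS author
FROM books a
LEFT JOIN authors b ON a.author_id = b.id

Result:
title            | author
-----------------+-------
The Long Road    | Perez 
Winter Gardens   | NULL  
The Red Mountain | NULL  
Northern Lights  | Smith 
Silent Waters    | Smith 


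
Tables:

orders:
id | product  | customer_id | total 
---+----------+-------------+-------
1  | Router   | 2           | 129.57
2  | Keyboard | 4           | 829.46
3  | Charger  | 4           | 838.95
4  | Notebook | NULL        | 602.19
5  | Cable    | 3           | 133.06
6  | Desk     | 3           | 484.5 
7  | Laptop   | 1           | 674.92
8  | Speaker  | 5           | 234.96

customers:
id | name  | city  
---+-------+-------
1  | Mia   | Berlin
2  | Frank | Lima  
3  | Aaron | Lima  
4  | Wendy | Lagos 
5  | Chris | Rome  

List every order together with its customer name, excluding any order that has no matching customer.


INNER JOIN keeps only orders rows whose customer_id matches an id in customers. Walk through each order:
  - order 1 (Router): customer_id=2 -> matches Frank
  - order 2 (Keyboard): customer_id=4 -> matches Wendy
  - order 3 (Charger): customer_id=4 -> matches Wendy
  - order 4 (Notebook): customer_id=NULL, no match -> dropped
  - order 5 (Cable): customer_id=3 -> matches Aaron
  - order 6 (Desk): customer_id=3 -> matches Aaron
  - order 7 (Laptop): customer_id=1 -> matches Mia
  - order 8 (Speaker): customer_id=5 -> matches Chris
So 1 of 8 rows is dropped.

SQL:
SELECT a.product, b.name AS customer
FROM orders a
INNER JOIN customers b ON a.customer_id = b.id

Result:
product  | customer
---------+---------
Router   | Frank   
Keyboard | Wendy   
Charger  | Wendy   
Cable    | Aaron   
Desk     | Aaron   
Laptop   | Mia     
Speaker  | Chris   


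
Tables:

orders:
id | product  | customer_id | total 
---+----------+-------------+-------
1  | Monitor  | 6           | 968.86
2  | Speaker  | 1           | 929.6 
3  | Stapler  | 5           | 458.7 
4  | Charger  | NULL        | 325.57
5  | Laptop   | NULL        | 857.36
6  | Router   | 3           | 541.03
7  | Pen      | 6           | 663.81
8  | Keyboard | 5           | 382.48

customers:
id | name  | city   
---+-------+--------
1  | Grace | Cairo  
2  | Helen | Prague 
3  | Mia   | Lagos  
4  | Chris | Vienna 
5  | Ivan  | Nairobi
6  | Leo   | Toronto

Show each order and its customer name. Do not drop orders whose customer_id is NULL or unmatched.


LEFT JOIN keeps every row from orders (the left table); where customer_id has no match in customers, the customer columns become NULL. Walk through each order:
  - order 1 (Monitor): customer_id=6 -> matches Leo
  - order 2 (Speaker): customer_id=1 -> matches Grace
  - order 3 (Stapler): customer_id=5 -> matches Ivan
  - order 4 (Charger): customer_id=NULL, no match -> kept with NULL
  - order 5 (Laptop): customer_id=NULL, no match -> kept with NULL
  - order 6 (Router): customer_id=3 -> matches Mia
  - order 7 (Pen): customer_id=6 -> matches Leo
  - order 8 (Keyboard): customer_id=5 -> matches Ivan
All 8 rows appear; 2 have NULL customer.

SQL:
SELECT a.product, b.name AS customer
FROM orders a
LEFT JOIN customers b ON a.customer_id = b.id

Result:
product  | customer
---------+---------
Monitor  | Leo     
Speaker  | Grace   
Stapler  | Ivan    
Charger  | NULL    
Laptop   | NULL    
Router   | Mia     
Pen      | Leo     
Keyboard | Ivan    


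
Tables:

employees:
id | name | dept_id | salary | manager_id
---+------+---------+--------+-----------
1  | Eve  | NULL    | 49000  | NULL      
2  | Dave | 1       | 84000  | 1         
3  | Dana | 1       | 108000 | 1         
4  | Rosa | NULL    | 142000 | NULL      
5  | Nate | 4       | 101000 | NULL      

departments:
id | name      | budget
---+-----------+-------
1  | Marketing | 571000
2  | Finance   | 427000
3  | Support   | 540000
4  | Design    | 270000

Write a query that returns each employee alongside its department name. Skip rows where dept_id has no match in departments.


INNER JOIN keeps only employees rows whose dept_id matches an id in departments. Walk through each employee:
  - employee 1 (Eve): dept_id=NULL, no match -> dropped
  - employee 2 (Dave): dept_id=1 -> matches Marketing
  - employee 3 (Dana): dept_id=1 -> matches Marketing
  - employee 4 (Rosa): dept_id=NULL, no match -> dropped
  - employee 5 (Nate): dept_id=4 -> matches Design
So 2 of 5 rows are dropped.

SQL:
SELECT a.name, b.name AS department
FROM employees a
INNER JOIN departments b ON a.dept_id = b.id

Result:
name | department
-----+-----------
Dave | Marketing 
Dana | Marketing 
Nate | Design    


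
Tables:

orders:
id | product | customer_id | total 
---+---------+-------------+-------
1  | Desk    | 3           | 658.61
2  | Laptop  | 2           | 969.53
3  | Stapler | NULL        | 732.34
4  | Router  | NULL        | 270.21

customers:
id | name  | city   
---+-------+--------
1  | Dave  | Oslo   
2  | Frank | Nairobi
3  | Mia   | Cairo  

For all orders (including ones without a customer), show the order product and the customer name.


LEFT JOIN keeps every row from orders (the left table); where customer_id has no match in customers, the customer columns become NULL. Walk through each order:
  - order 1 (Desk): customer_id=3 -> matches Mia
  - order 2 (Laptop): customer_id=2 -> matches Frank
  - order 3 (Stapler): customer_id=NULL, no match -> kept with NULL
  - order 4 (Router): customer_id=NULL, no match -> kept with NULL
All 4 rows appear; 2 have NULL customer.

SQL:
SELECT a.product, b.name AS customer
FROM orders a
LEFT JOIN customers b ON a.customer_id = b.id

Result:
product | customer
--------+---------
Desk    | Mia     
Laptop  | Frank   
Stapler | NULL    
Router  | NULL    


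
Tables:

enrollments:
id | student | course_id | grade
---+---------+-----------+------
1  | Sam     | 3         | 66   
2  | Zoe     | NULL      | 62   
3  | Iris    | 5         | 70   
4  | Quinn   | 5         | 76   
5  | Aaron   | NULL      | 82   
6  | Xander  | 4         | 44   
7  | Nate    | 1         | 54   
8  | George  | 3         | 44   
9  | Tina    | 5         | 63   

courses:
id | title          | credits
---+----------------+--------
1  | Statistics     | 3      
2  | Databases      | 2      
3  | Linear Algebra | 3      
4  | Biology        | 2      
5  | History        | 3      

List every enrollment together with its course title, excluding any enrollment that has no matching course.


INNER JOIN keeps only enrollments rows whose course_id matches an id in courses. Walk through each enrollment:
  - enrollment 1 (Sam): course_id=3 -> matches Linear Algebra
  - enrollment 2 (Zoe): course_id=NULL, no match -> dropped
  - enrollment 3 (Iris): course_id=5 -> matches History
  - enrollment 4 (Quinn): course_id=5 -> matches History
  - enrollment 5 (Aaron): course_id=NULL, no match -> dropped
  - enrollment 6 (Xander): course_id=4 -> matches Biology
  - enrollment 7 (Nate): course_id=1 -> matches Statistics
  - enrollment 8 (George): course_id=3 -> matches Linear Algebra
  - enrollment 9 (Tina): course_id=5 -> matches History
So 2 of 9 rows are dropped.

SQL:
SELECT a.student, b.title AS course
FROM enrollments a
INNER JOIN courses b ON a.course_id = b.id

Result:
student | course        
--------+---------------
Sam     | Linear Algebra
Iris    | History       
Quinn   | History       
Xander  | Biology       
Nate    | Statistics    
George  | Linear Algebra
Tina    | History       


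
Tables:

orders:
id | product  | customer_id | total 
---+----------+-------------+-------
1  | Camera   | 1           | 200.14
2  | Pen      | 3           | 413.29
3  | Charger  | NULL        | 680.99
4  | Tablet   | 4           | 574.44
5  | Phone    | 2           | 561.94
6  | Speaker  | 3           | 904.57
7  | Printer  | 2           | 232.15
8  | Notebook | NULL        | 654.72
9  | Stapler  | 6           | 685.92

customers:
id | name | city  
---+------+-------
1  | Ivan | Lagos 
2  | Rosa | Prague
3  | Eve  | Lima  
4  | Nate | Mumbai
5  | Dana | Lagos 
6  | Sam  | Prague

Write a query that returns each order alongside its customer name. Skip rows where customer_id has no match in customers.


INNER JOIN keeps only orders rows whose customer_id matches an id in customers. Walk through each order:
  - order 1 (Camera): customer_id=1 -> matches Ivan
  - order 2 (Pen): customer_id=3 -> matches Eve
  - order 3 (Charger): customer_id=NULL, no match -> dropped
  - order 4 (Tablet): customer_id=4 -> matches Nate
  - order 5 (Phone): customer_id=2 -> matches Rosa
  - order 6 (Speaker): customer_id=3 -> matches Eve
  - order 7 (Printer): customer_id=2 -> matches Rosa
  - order 8 (Notebook): customer_id=NULL, no match -> dropped
  - order 9 (Stapler): customer_id=6 -> matches Sam
So 2 of 9 rows are dropped.

SQL:
SELECT a.product, b.name AS customer
FROM orders a
INNER JOIN customers b ON a.customer_id = b.id

Result:
product | customer
--------+---------
Camera  | Ivan    
Pen     | Eve     
Tablet  | Nate    
Phone   | Rosa    
Speaker | Eve     
Printer | Rosa    
Stapler | Sam     


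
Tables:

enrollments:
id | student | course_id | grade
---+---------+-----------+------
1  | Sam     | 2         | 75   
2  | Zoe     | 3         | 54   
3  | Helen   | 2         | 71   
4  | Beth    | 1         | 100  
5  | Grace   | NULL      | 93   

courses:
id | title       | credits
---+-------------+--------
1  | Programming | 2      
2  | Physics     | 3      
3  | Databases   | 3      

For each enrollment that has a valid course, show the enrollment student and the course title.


INNER JOIN keeps only enrollments rows whose course_id matches an id in courses. Walk through each enrollment:
  - enrollment 1 (Sam): course_id=2 -> matches Physics
  - enrollment 2 (Zoe): course_id=3 -> matches Databases
  - enrollment 3 (Helen): course_id=2 -> matches Physics
  - enrollment 4 (Beth): course_id=1 -> matches Programming
  - enrollment 5 (Grace): course_id=NULL, no match -> dropped
So 1 of 5 rows is dropped.

SQL:
SELECT a.student, b.title AS course
FROM enrollments a
INNER JOIN courses b ON a.course_id = b.id

Result:
student | course     
--------+------------
Sam     | Physics    
Zoe     | Databases  
Helen   | Physics    
Beth    | Programming


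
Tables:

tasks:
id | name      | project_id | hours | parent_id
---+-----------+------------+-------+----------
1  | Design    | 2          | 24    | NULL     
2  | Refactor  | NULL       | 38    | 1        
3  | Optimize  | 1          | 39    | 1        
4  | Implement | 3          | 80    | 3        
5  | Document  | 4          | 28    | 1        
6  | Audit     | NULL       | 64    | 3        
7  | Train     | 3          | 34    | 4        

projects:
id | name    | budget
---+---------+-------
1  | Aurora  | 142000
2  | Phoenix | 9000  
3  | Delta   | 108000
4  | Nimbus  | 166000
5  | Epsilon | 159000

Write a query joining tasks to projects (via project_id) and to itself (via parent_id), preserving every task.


Two LEFT JOINs from the same base table tasks: one to projects via project_id, one to tasks itself via parent_id. Both are LEFT so every task is preserved.
Match against projects:
  - task 1 (Design): project_id=2 -> matches Phoenix
  - task 2 (Refactor): project_id=NULL, no match -> kept with NULL
  - task 3 (Optimize): project_id=1 -> matches Aurora
  - task 4 (Implement): project_id=3 -> matches Delta
  - task 5 (Document): project_id=4 -> matches Nimbus
  - task 6 (Audit): project_id=NULL, no match -> kept with NULL
  - task 7 (Train): project_id=3 -> matches Delta
Match against tasks (self):
  - task 1 (Design): parent_id=NULL -> NULL
  - task 2 (Refactor): parent_id=1 -> Design
  - task 3 (Optimize): parent_id=1 -> Design
  - task 4 (Implement): parent_id=3 -> Optimize
  - task 5 (Document): parent_id=1 -> Design
  - task 6 (Audit): parent_id=3 -> Optimize
  - task 7 (Train): parent_id=4 -> Implement

SQL:
SELECT a.name, b.name AS project, c.name AS parent
FROM tasks a
LEFT JOIN projects b ON a.project_id = b.id
LEFT JOIN tasks c ON a.parent_id = c.id

Result:
name      | project | parent   
----------+---------+----------
Design    | Phoenix | NULL     
Refactor  | NULL    | Design   
Optimize  | Aurora  | Design   
Implement | Delta   | Optimize 
Document  | Nimbus  | Design   
Audit     | NULL    | Optimize 
Train     | Delta   | Implement


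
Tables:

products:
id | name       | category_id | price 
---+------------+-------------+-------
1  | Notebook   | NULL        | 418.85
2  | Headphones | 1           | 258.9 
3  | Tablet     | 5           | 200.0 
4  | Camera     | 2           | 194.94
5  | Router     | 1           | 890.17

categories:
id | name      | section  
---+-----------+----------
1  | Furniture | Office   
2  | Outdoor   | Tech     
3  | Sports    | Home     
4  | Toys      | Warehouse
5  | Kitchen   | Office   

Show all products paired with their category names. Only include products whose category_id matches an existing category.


INNER JOIN keeps only products rows whose category_id matches an id in categories. Walk through each product:
  - product 1 (Notebook): category_id=NULL, no match -> dropped
  - product 2 (Headphones): category_id=1 -> matches Furniture
  - product 3 (Tablet): category_id=5 -> matches Kitchen
  - product 4 (Camera): category_id=2 -> matches Outdoor
  - product 5 (Router): category_id=1 -> matches Furniture
So 1 of 5 rows is dropped.

SQL:
SELECT a.name, b.name AS category
FROM products a
INNER JOIN categories b ON a.category_id = b.id

Result:
name       | category 
-----------+----------
Headphones | Furniture
Tablet     | Kitchen  
Camera     | Outdoor  
Router     | Furniture


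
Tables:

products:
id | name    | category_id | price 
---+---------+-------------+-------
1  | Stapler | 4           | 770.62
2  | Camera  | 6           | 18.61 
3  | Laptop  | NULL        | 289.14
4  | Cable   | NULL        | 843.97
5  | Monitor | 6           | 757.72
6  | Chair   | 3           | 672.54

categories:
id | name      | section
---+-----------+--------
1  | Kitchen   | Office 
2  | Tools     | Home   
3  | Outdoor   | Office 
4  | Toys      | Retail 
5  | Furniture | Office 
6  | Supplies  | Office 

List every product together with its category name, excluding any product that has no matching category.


INNER JOIN keeps only products rows whose category_id matches an id in categories. Walk through each product:
  - product 1 (Stapler): category_id=4 -> matches Toys
  - product 2 (Camera): category_id=6 -> matches Supplies
  - product 3 (Laptop): category_id=NULL, no match -> dropped
  - product 4 (Cable): category_id=NULL, no match -> dropped
  - product 5 (Monitor): category_id=6 -> matches Supplies
  - product 6 (Chair): category_id=3 -> matches Outdoor
So 2 of 6 rows are dropped.

SQL:
SELECT a.name, b.name AS category
FROM products a
INNER JOIN categories b ON a.category_id = b.id

Result:
name    | category
--------+---------
Stapler | Toys    
Camera  | Supplies
Monitor | Supplies
Chair   | Outdoor 


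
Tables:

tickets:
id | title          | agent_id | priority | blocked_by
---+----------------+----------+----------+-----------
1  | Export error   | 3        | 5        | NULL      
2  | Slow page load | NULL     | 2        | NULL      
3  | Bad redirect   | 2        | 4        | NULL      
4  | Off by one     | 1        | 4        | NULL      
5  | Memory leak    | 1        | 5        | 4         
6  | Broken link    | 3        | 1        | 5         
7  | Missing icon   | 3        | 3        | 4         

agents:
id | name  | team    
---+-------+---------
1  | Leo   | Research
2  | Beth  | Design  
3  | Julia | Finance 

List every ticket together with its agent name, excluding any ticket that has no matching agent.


INNER JOIN keeps only tickets rows whose agent_id matches an id in agents. Walk through each ticket:
  - ticket 1 (Export error): agent_id=3 -> matches Julia
  - ticket 2 (Slow page load): agent_id=NULL, no match -> dropped
  - ticket 3 (Bad redirect): agent_id=2 -> matches Beth
  - ticket 4 (Off by one): agent_id=1 -> matches Leo
  - ticket 5 (Memory leak): agent_id=1 -> matches Leo
  - ticket 6 (Broken link): agent_id=3 -> matches Julia
  - ticket 7 (Missing icon): agent_id=3 -> matches Julia
So 1 of 7 rows is dropped.

SQL:
SELECT a.title, b.name AS agent
FROM tickets a
INNER JOIN agents b ON a.agent_id = b.id

Result:
title        | agent
-------------+------
Export error | Julia
Bad redirect | Beth 
Off by one   | Leo  
Memory leak  | Leo  
Broken link  | Julia
Missing icon | Julia
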